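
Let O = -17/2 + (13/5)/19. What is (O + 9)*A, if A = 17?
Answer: 2057/190 ≈ 10.826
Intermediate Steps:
O = -1589/190 (O = -17*1/2 + (13*(1/5))*(1/19) = -17/2 + (13/5)*(1/19) = -17/2 + 13/95 = -1589/190 ≈ -8.3632)
(O + 9)*A = (-1589/190 + 9)*17 = (121/190)*17 = 2057/190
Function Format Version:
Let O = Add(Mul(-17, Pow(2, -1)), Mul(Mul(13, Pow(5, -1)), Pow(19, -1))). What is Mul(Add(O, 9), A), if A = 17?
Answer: Rational(2057, 190) ≈ 10.826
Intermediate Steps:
O = Rational(-1589, 190) (O = Add(Mul(-17, Rational(1, 2)), Mul(Mul(13, Rational(1, 5)), Rational(1, 19))) = Add(Rational(-17, 2), Mul(Rational(13, 5), Rational(1, 19))) = Add(Rational(-17, 2), Rational(13, 95)) = Rational(-1589, 190) ≈ -8.3632)
Mul(Add(O, 9), A) = Mul(Add(Rational(-1589, 190), 9), 17) = Mul(Rational(121, 190), 17) = Rational(2057, 190)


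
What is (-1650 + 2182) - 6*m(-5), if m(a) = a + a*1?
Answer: 592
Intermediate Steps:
m(a) = 2*a (m(a) = a + a = 2*a)
(-1650 + 2182) - 6*m(-5) = (-1650 + 2182) - 12*(-5) = 532 - 6*(-10) = 532 + 60 = 592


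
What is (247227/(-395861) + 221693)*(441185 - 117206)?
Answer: 28432191457829634/395861 ≈ 7.1824e+10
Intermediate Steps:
(247227/(-395861) + 221693)*(441185 - 117206) = (247227*(-1/395861) + 221693)*323979 = (-247227/395861 + 221693)*323979 = (87759365446/395861)*323979 = 28432191457829634/395861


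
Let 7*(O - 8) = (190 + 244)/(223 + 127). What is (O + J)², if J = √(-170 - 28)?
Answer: -4015989/30625 + 8586*I*√22/175 ≈ -131.13 + 230.13*I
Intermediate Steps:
J = 3*I*√22 (J = √(-198) = 3*I*√22 ≈ 14.071*I)
O = 1431/175 (O = 8 + ((190 + 244)/(223 + 127))/7 = 8 + (434/350)/7 = 8 + (434*(1/350))/7 = 8 + (⅐)*(31/25) = 8 + 31/175 = 1431/175 ≈ 8.1771)
(O + J)² = (1431/175 + 3*I*√22)²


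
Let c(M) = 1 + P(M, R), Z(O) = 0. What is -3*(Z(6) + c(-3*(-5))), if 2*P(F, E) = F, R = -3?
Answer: -51/2 ≈ -25.500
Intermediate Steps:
P(F, E) = F/2
c(M) = 1 + M/2
-3*(Z(6) + c(-3*(-5))) = -3*(0 + (1 + (-3*(-5))/2)) = -3*(0 + (1 + (1/2)*15)) = -3*(0 + (1 + 15/2)) = -3*(0 + 17/2) = -3*17/2 = -51/2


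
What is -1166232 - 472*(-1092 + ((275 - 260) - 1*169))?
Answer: -578120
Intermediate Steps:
-1166232 - 472*(-1092 + ((275 - 260) - 1*169)) = -1166232 - 472*(-1092 + (15 - 169)) = -1166232 - 472*(-1092 - 154) = -1166232 - 472*(-1246) = -1166232 + 588112 = -578120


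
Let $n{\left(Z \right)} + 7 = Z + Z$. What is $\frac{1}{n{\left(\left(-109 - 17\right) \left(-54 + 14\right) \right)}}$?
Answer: $\frac{1}{10073} \approx 9.9275 \cdot 10^{-5}$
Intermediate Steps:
$n{\left(Z \right)} = -7 + 2 Z$ ($n{\left(Z \right)} = -7 + \left(Z + Z\right) = -7 + 2 Z$)
$\frac{1}{n{\left(\left(-109 - 17\right) \left(-54 + 14\right) \right)}} = \frac{1}{-7 + 2 \left(-109 - 17\right) \left(-54 + 14\right)} = \frac{1}{-7 + 2 \left(\left(-126\right) \left(-40\right)\right)} = \frac{1}{-7 + 2 \cdot 5040} = \frac{1}{-7 + 10080} = \frac{1}{10073}$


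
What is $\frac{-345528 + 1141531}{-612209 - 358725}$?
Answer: $- \frac{796003}{970934} \approx -0.81983$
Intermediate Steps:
$\frac{-345528 + 1141531}{-612209 - 358725} = \frac{796003}{-970934} = 796003 \left(- \frac{1}{970934}\right) = - \frac{796003}{970934}$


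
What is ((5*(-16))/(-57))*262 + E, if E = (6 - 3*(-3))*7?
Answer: 26945/57 ≈ 472.72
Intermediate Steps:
E = 105 (E = (6 + 9)*7 = 15*7 = 105)
((5*(-16))/(-57))*262 + E = ((5*(-16))/(-57))*262 + 105 = -80*(-1/57)*262 + 105 = (80/57)*262 + 105 = 20960/57 + 105 = 26945/57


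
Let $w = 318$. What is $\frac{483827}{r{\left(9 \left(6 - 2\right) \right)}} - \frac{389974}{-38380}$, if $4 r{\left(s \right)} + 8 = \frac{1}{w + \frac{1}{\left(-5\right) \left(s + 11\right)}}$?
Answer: $- \frac{2775210965452841}{11467886430} \approx -2.42 \cdot 10^{5}$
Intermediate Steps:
$r{\left(s \right)} = -2 + \frac{1}{4 \left(318 + \frac{1}{-55 - 5 s}\right)}$ ($r{\left(s \right)} = -2 + \frac{1}{4 \left(318 + \frac{1}{\left(-5\right) \left(s + 11\right)}\right)} = -2 + \frac{1}{4 \left(318 + \frac{1}{\left(-5\right) \left(11 + s\right)}\right)} = -2 + \frac{1}{4 \left(318 + \frac{1}{-55 - 5 s}\right)}$)
$\frac{483827}{r{\left(9 \left(6 - 2\right) \right)}} - \frac{389974}{-38380} = \frac{483827}{\frac{1}{4} \frac{1}{17489 + 1590 \cdot 9 \left(6 - 2\right)} \left(-139857 - 12715 \cdot 9 \left(6 - 2\right)\right)} - \frac{389974}{-38380} = \frac{483827}{\frac{1}{4} \frac{1}{17489 + 1590 \cdot 9 \cdot 4} \left(-139857 - 12715 \cdot 9 \cdot 4\right)} - - \frac{194987}{19190} = \frac{483827}{\frac{1}{4} \frac{1}{17489 + 1590 \cdot 36} \left(-139857 - 457740\right)} + \frac{194987}{19190} = \frac{483827}{\frac{1}{4} \frac{1}{17489 + 57240} \left(-139857 - 457740\right)} + \frac{194987}{19190} = \frac{483827}{\frac{1}{4} \cdot \frac{1}{74729} \left(-597597\right)} + \frac{194987}{19190} = \frac{483827}{- \frac{597597}{298916}} + \frac{194987}{19190} = 483827 \left(- \frac{298916}{597597}\right) + \frac{194987}{19190} = - \frac{144623631532}{597597} + \frac{194987}{19190} = - \frac{2775210965452841}{11467886430}$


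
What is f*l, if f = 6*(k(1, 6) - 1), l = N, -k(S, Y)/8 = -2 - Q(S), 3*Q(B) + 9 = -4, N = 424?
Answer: -50032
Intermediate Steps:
Q(B) = -13/3 (Q(B) = -3 + (⅓)*(-4) = -3 - 4/3 = -13/3)
k(S, Y) = -56/3 (k(S, Y) = -8*(-2 - 1*(-13/3)) = -8*(-2 + 13/3) = -8*7/3 = -56/3)
l = 424
f = -118 (f = 6*(-56/3 - 1) = 6*(-59/3) = -118)
f*l = -118*424 = -50032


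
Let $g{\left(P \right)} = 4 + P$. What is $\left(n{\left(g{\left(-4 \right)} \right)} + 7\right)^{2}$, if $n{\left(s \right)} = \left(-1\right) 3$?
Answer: $16$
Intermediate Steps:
$n{\left(s \right)} = -3$
$\left(n{\left(g{\left(-4 \right)} \right)} + 7\right)^{2} = \left(-3 + 7\right)^{2} = 4^{2} = 16$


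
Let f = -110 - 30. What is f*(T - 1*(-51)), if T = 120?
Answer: -23940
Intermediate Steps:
f = -140
f*(T - 1*(-51)) = -140*(120 - 1*(-51)) = -140*(120 + 51) = -140*171 = -23940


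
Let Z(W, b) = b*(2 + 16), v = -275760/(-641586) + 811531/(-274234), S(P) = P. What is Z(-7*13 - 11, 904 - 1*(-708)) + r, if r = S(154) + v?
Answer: 855310285434459/29324115854 ≈ 29167.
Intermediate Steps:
v = -74174026721/29324115854 (v = -275760*(-1/641586) + 811531*(-1/274234) = 45960/106931 - 811531/274234 = -74174026721/29324115854 ≈ -2.5295)
Z(W, b) = 18*b (Z(W, b) = b*18 = 18*b)
r = 4441739814795/29324115854 (r = 154 - 74174026721/29324115854 = 4441739814795/29324115854 ≈ 151.47)
Z(-7*13 - 11, 904 - 1*(-708)) + r = 18*(904 - 1*(-708)) + 4441739814795/29324115854 = 18*(904 + 708) + 4441739814795/29324115854 = 18*1612 + 4441739814795/29324115854 = 29016 + 4441739814795/29324115854 = 855310285434459/29324115854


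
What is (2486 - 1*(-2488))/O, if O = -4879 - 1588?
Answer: -4974/6467 ≈ -0.76914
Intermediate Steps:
O = -6467
(2486 - 1*(-2488))/O = (2486 - 1*(-2488))/(-6467) = (2486 + 2488)*(-1/6467) = 4974*(-1/6467) = -4974/6467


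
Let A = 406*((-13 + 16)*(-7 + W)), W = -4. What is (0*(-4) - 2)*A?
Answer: 26796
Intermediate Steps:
A = -13398 (A = 406*((-13 + 16)*(-7 - 4)) = 406*(3*(-11)) = 406*(-33) = -13398)
(0*(-4) - 2)*A = (0*(-4) - 2)*(-13398) = (0 - 2)*(-13398) = -2*(-13398) = 26796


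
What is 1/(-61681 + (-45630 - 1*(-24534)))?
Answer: -1/82777 ≈ -1.2081e-5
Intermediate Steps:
1/(-61681 + (-45630 - 1*(-24534))) = 1/(-61681 + (-45630 + 24534)) = 1/(-61681 - 21096) = 1/(-82777) = -1/82777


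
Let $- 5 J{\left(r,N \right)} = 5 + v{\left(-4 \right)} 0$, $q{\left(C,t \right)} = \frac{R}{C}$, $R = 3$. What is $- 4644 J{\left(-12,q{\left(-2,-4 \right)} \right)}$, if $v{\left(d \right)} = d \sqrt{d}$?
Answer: $4644$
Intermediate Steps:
$v{\left(d \right)} = d^{\frac{3}{2}}$
$q{\left(C,t \right)} = \frac{3}{C}$
$J{\left(r,N \right)} = -1$ ($J{\left(r,N \right)} = - \frac{5 + \left(-4\right)^{\frac{3}{2}} \cdot 0}{5} = - \frac{5 + - 8 i 0}{5} = - \frac{5 + 0}{5} = \left(- \frac{1}{5}\right) 5 = -1$)
$- 4644 J{\left(-12,q{\left(-2,-4 \right)} \right)} = \left(-4644\right) \left(-1\right) = 4644$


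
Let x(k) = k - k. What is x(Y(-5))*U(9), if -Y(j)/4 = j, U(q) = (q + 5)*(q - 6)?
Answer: 0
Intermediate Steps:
U(q) = (-6 + q)*(5 + q) (U(q) = (5 + q)*(-6 + q) = (-6 + q)*(5 + q))
Y(j) = -4*j
x(k) = 0
x(Y(-5))*U(9) = 0*(-30 + 9**2 - 1*9) = 0*(-30 + 81 - 9) = 0*42 = 0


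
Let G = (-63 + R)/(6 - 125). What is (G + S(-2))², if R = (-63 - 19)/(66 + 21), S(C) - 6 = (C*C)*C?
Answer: 229310449/107184609 ≈ 2.1394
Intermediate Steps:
S(C) = 6 + C³ (S(C) = 6 + (C*C)*C = 6 + C²*C = 6 + C³)
R = -82/87 ≈ -0.94253
G = 5563/10353 (G = (-63 - 82/87)/(6 - 125) = -5563/87/(-119) = -5563/87*(-1/119) = 5563/10353 ≈ 0.53733)
(G + S(-2))² = (5563/10353 + (6 + (-2)³))² = (5563/10353 + (6 - 8))² = (5563/10353 - 2)² = (-15143/10353)² = 229310449/107184609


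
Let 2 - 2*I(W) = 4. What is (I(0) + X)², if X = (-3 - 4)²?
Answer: 2304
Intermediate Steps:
X = 49 (X = (-7)² = 49)
I(W) = -1 (I(W) = 1 - ½*4 = 1 - 2 = -1)
(I(0) + X)² = (-1 + 49)² = 48² = 2304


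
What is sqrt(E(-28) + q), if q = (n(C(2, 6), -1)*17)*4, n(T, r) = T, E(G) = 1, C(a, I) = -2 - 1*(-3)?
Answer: sqrt(69) ≈ 8.3066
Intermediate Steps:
C(a, I) = 1 (C(a, I) = -2 + 3 = 1)
q = 68 (q = (1*17)*4 = 17*4 = 68)
sqrt(E(-28) + q) = sqrt(1 + 68) = sqrt(69)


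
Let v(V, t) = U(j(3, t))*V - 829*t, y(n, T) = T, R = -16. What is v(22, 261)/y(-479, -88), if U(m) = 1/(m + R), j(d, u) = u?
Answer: 53010383/21560 ≈ 2458.7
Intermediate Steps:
U(m) = 1/(-16 + m) (U(m) = 1/(m - 16) = 1/(-16 + m))
v(V, t) = -829*t + V/(-16 + t) (v(V, t) = V/(-16 + t) - 829*t = -829*t + V/(-16 + t))
v(22, 261)/y(-479, -88) = ((22 - 829*261*(-16 + 261))/(-16 + 261))/(-88) = ((22 - 829*261*245)/245)*(-1/88) = ((22 - 53010405)/245)*(-1/88) = ((1/245)*(-53010383))*(-1/88) = -53010383/245*(-1/88) = 53010383/21560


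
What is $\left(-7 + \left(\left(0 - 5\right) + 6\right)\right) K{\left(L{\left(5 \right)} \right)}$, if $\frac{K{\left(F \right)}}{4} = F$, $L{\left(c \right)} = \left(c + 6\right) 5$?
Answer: $-1320$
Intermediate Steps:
$L{\left(c \right)} = 30 + 5 c$ ($L{\left(c \right)} = \left(6 + c\right) 5 = 30 + 5 c$)
$K{\left(F \right)} = 4 F$
$\left(-7 + \left(\left(0 - 5\right) + 6\right)\right) K{\left(L{\left(5 \right)} \right)} = \left(-7 + \left(\left(0 - 5\right) + 6\right)\right) 4 \left(30 + 5 \cdot 5\right) = \left(-7 + \left(-5 + 6\right)\right) 4 \left(30 + 25\right) = \left(-7 + 1\right) 4 \cdot 55 = \left(-6\right) 220 = -1320$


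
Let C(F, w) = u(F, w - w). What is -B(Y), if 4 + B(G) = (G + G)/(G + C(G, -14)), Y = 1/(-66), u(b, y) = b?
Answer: 3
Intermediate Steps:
Y = -1/66 ≈ -0.015152
C(F, w) = F
B(G) = -3 (B(G) = -4 + (G + G)/(G + G) = -4 + (2*G)/((2*G)) = -4 + (2*G)*(1/(2*G)) = -4 + 1 = -3)
-B(Y) = -1*(-3) = 3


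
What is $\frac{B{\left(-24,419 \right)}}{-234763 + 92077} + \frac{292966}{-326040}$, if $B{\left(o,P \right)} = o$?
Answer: $- \frac{1160953381}{1292259540} \approx -0.89839$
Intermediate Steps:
$\frac{B{\left(-24,419 \right)}}{-234763 + 92077} + \frac{292966}{-326040} = - \frac{24}{-234763 + 92077} + \frac{292966}{-326040} = - \frac{24}{-142686} + 292966 \left(- \frac{1}{326040}\right) = \left(-24\right) \left(- \frac{1}{142686}\right) - \frac{146483}{163020} = \frac{4}{23781} - \frac{146483}{163020} = - \frac{1160953381}{1292259540}$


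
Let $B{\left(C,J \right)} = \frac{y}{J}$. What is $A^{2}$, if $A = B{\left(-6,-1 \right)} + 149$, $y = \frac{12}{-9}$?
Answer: $\frac{203401}{9} \approx 22600.0$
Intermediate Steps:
$y = - \frac{4}{3}$ ($y = 12 \left(- \frac{1}{9}\right) = - \frac{4}{3} \approx -1.3333$)
$B{\left(C,J \right)} = - \frac{4}{3 J}$
$A = \frac{451}{3}$ ($A = - \frac{4}{3 \left(-1\right)} + 149 = \left(- \frac{4}{3}\right) \left(-1\right) + 149 = \frac{4}{3} + 149 = \frac{451}{3} \approx 150.33$)
$A^{2} = \left(\frac{451}{3}\right)^{2} = \frac{203401}{9}$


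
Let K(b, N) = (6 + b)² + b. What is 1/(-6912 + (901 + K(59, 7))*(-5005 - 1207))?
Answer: -1/32216132 ≈ -3.1040e-8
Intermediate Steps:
K(b, N) = b + (6 + b)²
1/(-6912 + (901 + K(59, 7))*(-5005 - 1207)) = 1/(-6912 + (901 + (59 + (6 + 59)²))*(-5005 - 1207)) = 1/(-6912 + (901 + (59 + 65²))*(-6212)) = 1/(-6912 + (901 + (59 + 4225))*(-6212)) = 1/(-6912 + (901 + 4284)*(-6212)) = 1/(-6912 + 5185*(-6212)) = 1/(-6912 - 32209220) = 1/(-32216132) = -1/32216132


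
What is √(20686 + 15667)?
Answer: √36353 ≈ 190.66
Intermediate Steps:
√(20686 + 15667) = √36353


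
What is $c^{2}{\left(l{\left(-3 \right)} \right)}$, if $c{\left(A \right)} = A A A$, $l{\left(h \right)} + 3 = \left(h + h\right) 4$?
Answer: $387420489$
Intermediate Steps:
$l{\left(h \right)} = -3 + 8 h$ ($l{\left(h \right)} = -3 + \left(h + h\right) 4 = -3 + 2 h 4 = -3 + 8 h$)
$c{\left(A \right)} = A^{3}$ ($c{\left(A \right)} = A^{2} A = A^{3}$)
$c^{2}{\left(l{\left(-3 \right)} \right)} = \left(\left(-3 + 8 \left(-3\right)\right)^{3}\right)^{2} = \left(\left(-3 - 24\right)^{3}\right)^{2} = \left(\left(-27\right)^{3}\right)^{2} = \left(-19683\right)^{2} = 387420489$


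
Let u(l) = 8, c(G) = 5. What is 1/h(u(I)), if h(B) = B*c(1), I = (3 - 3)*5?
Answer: 1/40 ≈ 0.025000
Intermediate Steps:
I = 0 (I = 0*5 = 0)
h(B) = 5*B (h(B) = B*5 = 5*B)
1/h(u(I)) = 1/(5*8) = 1/40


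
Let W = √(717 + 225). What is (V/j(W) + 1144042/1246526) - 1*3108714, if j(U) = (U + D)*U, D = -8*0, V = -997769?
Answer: -1825790055439109/587113746 ≈ -3.1098e+6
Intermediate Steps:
D = 0
W = √942 ≈ 30.692
j(U) = U² (j(U) = (U + 0)*U = U*U = U²)
(V/j(W) + 1144042/1246526) - 1*3108714 = (-997769/((√942)²) + 1144042/1246526) - 1*3108714 = (-997769/942 + 1144042*(1/1246526)) - 3108714 = (-997769*1/942 + 572021/623263) - 3108714 = (-997769/942 + 572021/623263) - 3108714 = -621333656465/587113746 - 3108714 = -1825790055439109/587113746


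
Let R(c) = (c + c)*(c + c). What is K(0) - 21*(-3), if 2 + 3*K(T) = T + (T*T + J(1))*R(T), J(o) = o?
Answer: 187/3 ≈ 62.333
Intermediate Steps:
R(c) = 4*c² (R(c) = (2*c)*(2*c) = 4*c²)
K(T) = -⅔ + T/3 + 4*T²*(1 + T²)/3 (K(T) = -⅔ + (T + (T*T + 1)*(4*T²))/3 = -⅔ + (T + (T² + 1)*(4*T²))/3 = -⅔ + (T + (1 + T²)*(4*T²))/3 = -⅔ + (T + 4*T²*(1 + T²))/3 = -⅔ + (T/3 + 4*T²*(1 + T²)/3) = -⅔ + T/3 + 4*T²*(1 + T²)/3)
K(0) - 21*(-3) = (-⅔ + (⅓)*0 + (4/3)*0² + (4/3)*0⁴) - 21*(-3) = (-⅔ + 0 + (4/3)*0 + (4/3)*0) + 63 = (-⅔ + 0 + 0 + 0) + 63 = -⅔ + 63 = 187/3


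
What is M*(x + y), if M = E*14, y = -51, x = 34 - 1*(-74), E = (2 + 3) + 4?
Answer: 7182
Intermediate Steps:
E = 9 (E = 5 + 4 = 9)
x = 108 (x = 34 + 74 = 108)
M = 126 (M = 9*14 = 126)
M*(x + y) = 126*(108 - 51) = 126*57 = 7182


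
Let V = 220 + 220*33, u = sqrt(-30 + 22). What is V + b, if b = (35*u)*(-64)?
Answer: 7480 - 4480*I*sqrt(2) ≈ 7480.0 - 6335.7*I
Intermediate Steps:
u = 2*I*sqrt(2) (u = sqrt(-8) = 2*I*sqrt(2) ≈ 2.8284*I)
V = 7480 (V = 220 + 7260 = 7480)
b = -4480*I*sqrt(2) (b = (35*(2*I*sqrt(2)))*(-64) = (70*I*sqrt(2))*(-64) = -4480*I*sqrt(2) ≈ -6335.7*I)
V + b = 7480 - 4480*I*sqrt(2)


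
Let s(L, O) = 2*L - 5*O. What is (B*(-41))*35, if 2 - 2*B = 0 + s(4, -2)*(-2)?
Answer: -27265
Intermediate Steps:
s(L, O) = -5*O + 2*L
B = 19 (B = 1 - (0 + (-5*(-2) + 2*4)*(-2))/2 = 1 - (0 + (10 + 8)*(-2))/2 = 1 - (0 + 18*(-2))/2 = 1 - (0 - 36)/2 = 1 - 1/2*(-36) = 1 + 18 = 19)
(B*(-41))*35 = (19*(-41))*35 = -779*35 = -27265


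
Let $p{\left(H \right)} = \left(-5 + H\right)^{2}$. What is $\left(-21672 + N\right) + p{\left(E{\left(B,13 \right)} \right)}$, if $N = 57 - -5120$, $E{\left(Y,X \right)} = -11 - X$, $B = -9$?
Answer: $-15654$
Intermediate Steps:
$N = 5177$ ($N = 57 + 5120 = 5177$)
$\left(-21672 + N\right) + p{\left(E{\left(B,13 \right)} \right)} = \left(-21672 + 5177\right) + \left(-5 - 24\right)^{2} = -16495 + \left(-5 - 24\right)^{2} = -16495 + \left(-29\right)^{2} = -16495 + 841 = -15654$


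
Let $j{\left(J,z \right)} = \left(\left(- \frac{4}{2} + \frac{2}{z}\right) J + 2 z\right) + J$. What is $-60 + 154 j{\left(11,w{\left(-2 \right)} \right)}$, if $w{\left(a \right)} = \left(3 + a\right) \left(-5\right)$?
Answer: $- \frac{19858}{5} \approx -3971.6$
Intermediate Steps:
$w{\left(a \right)} = -15 - 5 a$
$j{\left(J,z \right)} = J + 2 z + J \left(-2 + \frac{2}{z}\right)$ ($j{\left(J,z \right)} = \left(\left(\left(-4\right) \frac{1}{2} + \frac{2}{z}\right) J + 2 z\right) + J = \left(\left(-2 + \frac{2}{z}\right) J + 2 z\right) + J = \left(J \left(-2 + \frac{2}{z}\right) + 2 z\right) + J = \left(2 z + J \left(-2 + \frac{2}{z}\right)\right) + J = J + 2 z + J \left(-2 + \frac{2}{z}\right)$)
$-60 + 154 j{\left(11,w{\left(-2 \right)} \right)} = -60 + 154 \left(\left(-1\right) 11 + 2 \left(-15 - -10\right) + 2 \cdot 11 \frac{1}{-15 - -10}\right) = -60 + 154 \left(-11 + 2 \left(-15 + 10\right) + 2 \cdot 11 \frac{1}{-15 + 10}\right) = -60 + 154 \left(-11 + 2 \left(-5\right) + 2 \cdot 11 \frac{1}{-5}\right) = -60 + 154 \left(-11 - 10 + 2 \cdot 11 \left(- \frac{1}{5}\right)\right) = -60 + 154 \left(-11 - 10 - \frac{22}{5}\right) = -60 + 154 \left(- \frac{127}{5}\right) = -60 - \frac{19558}{5} = - \frac{19858}{5}$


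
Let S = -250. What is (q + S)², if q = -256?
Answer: 256036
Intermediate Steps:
(q + S)² = (-256 - 250)² = (-506)² = 256036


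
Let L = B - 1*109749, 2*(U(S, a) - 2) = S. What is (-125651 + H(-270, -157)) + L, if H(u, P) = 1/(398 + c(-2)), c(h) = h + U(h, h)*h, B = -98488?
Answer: -131551871/394 ≈ -3.3389e+5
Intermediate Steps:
U(S, a) = 2 + S/2
L = -208237 (L = -98488 - 1*109749 = -98488 - 109749 = -208237)
c(h) = h + h*(2 + h/2) (c(h) = h + (2 + h/2)*h = h + h*(2 + h/2))
H(u, P) = 1/394 (H(u, P) = 1/(398 + (½)*(-2)*(6 - 2)) = 1/(398 + (½)*(-2)*4) = 1/(398 - 4) = 1/394)
(-125651 + H(-270, -157)) + L = (-125651 + 1/394) - 208237 = -49506493/394 - 208237 = -131551871/394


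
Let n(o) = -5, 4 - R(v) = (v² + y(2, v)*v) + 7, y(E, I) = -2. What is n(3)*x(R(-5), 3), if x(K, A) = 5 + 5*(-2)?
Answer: 25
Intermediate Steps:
R(v) = -3 - v² + 2*v (R(v) = 4 - ((v² - 2*v) + 7) = 4 - (7 + v² - 2*v) = 4 + (-7 - v² + 2*v) = -3 - v² + 2*v)
x(K, A) = -5 (x(K, A) = 5 - 10 = -5)
n(3)*x(R(-5), 3) = -5*(-5) = 25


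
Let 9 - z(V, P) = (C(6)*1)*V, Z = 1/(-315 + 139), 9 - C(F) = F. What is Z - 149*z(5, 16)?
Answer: 157343/176 ≈ 893.99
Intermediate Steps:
C(F) = 9 - F
Z = -1/176 (Z = 1/(-176) = -1/176 ≈ -0.0056818)
z(V, P) = 9 - 3*V (z(V, P) = 9 - (9 - 1*6)*1*V = 9 - (9 - 6)*1*V = 9 - 3*1*V = 9 - 3*V)
Z - 149*z(5, 16) = -1/176 - 149*(9 - 3*5) = -1/176 - 149*(9 - 15) = -1/176 - 149*(-6) = -1/176 + 894 = 157343/176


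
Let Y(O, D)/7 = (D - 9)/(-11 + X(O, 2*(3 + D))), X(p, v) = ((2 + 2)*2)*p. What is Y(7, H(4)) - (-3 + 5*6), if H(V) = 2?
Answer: -1264/45 ≈ -28.089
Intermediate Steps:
X(p, v) = 8*p (X(p, v) = (4*2)*p = 8*p)
Y(O, D) = 7*(-9 + D)/(-11 + 8*O) (Y(O, D) = 7*((D - 9)/(-11 + 8*O)) = 7*((-9 + D)/(-11 + 8*O)) = 7*(-9 + D)/(-11 + 8*O))
Y(7, H(4)) - (-3 + 5*6) = 7*(-9 + 2)/(-11 + 8*7) - (-3 + 5*6) = 7*(-7)/(-11 + 56) - (-3 + 30) = 7*(-7)/45 - 1*27 = 7*(1/45)*(-7) - 27 = -49/45 - 27 = -1264/45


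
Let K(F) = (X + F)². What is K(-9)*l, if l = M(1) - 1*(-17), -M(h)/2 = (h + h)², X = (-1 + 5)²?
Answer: 441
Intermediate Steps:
X = 16 (X = 4² = 16)
K(F) = (16 + F)²
M(h) = -8*h² (M(h) = -2*(h + h)² = -2*4*h² = -8*h²)
l = 9 (l = -8*1² - 1*(-17) = -8*1 + 17 = -8 + 17 = 9)
K(-9)*l = (16 - 9)²*9 = 7²*9 = 49*9 = 441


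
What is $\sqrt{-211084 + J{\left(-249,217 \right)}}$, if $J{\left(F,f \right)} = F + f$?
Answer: $2 i \sqrt{52779} \approx 459.47 i$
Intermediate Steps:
$\sqrt{-211084 + J{\left(-249,217 \right)}} = \sqrt{-211084 + \left(-249 + 217\right)} = \sqrt{-211084 - 32} = \sqrt{-211116} = 2 i \sqrt{52779}$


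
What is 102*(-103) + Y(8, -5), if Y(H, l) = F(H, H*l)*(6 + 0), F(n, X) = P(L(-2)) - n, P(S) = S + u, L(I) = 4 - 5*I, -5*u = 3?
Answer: -52368/5 ≈ -10474.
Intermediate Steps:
u = -⅗ (u = -⅕*3 = -⅗ ≈ -0.60000)
L(I) = 4 - 5*I
P(S) = -⅗ + S (P(S) = S - ⅗ = -⅗ + S)
F(n, X) = 67/5 - n (F(n, X) = (-⅗ + (4 - 5*(-2))) - n = (-⅗ + (4 + 10)) - n = (-⅗ + 14) - n = 67/5 - n)
Y(H, l) = 402/5 - 6*H (Y(H, l) = (67/5 - H)*(6 + 0) = (67/5 - H)*6 = 402/5 - 6*H)
102*(-103) + Y(8, -5) = 102*(-103) + (402/5 - 6*8) = -10506 + (402/5 - 48) = -10506 + 162/5 = -52368/5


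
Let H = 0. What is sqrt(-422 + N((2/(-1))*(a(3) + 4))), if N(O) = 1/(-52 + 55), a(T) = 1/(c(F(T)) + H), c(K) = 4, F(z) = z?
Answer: I*sqrt(3795)/3 ≈ 20.535*I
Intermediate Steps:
a(T) = 1/4 (a(T) = 1/(4 + 0) = 1/4)
N(O) = 1/3
sqrt(-422 + N((2/(-1))*(a(3) + 4))) = sqrt(-422 + 1/3) = sqrt(-1265/3) = I*sqrt(3795)/3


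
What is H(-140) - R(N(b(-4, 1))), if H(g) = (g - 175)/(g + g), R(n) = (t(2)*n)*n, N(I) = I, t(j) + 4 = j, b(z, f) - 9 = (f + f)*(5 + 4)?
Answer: 11673/8 ≈ 1459.1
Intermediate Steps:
b(z, f) = 9 + 18*f (b(z, f) = 9 + (f + f)*(5 + 4) = 9 + (2*f)*9 = 9 + 18*f)
t(j) = -4 + j
R(n) = -2*n**2 (R(n) = ((-4 + 2)*n)*n = (-2*n)*n = -2*n**2)
H(g) = (-175 + g)/(2*g) (H(g) = (-175 + g)/((2*g)) = (-175 + g)*(1/(2*g)) = (-175 + g)/(2*g))
H(-140) - R(N(b(-4, 1))) = (1/2)*(-175 - 140)/(-140) - (-2)*(9 + 18*1)**2 = (1/2)*(-1/140)*(-315) - (-2)*(9 + 18)**2 = 9/8 - (-2)*27**2 = 9/8 - (-2)*729 = 9/8 - 1*(-1458) = 9/8 + 1458 = 11673/8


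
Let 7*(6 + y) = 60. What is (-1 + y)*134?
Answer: 1474/7 ≈ 210.57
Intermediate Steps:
y = 18/7 (y = -6 + (⅐)*60 = -6 + 60/7 = 18/7 ≈ 2.5714)
(-1 + y)*134 = (-1 + 18/7)*134 = (11/7)*134 = 1474/7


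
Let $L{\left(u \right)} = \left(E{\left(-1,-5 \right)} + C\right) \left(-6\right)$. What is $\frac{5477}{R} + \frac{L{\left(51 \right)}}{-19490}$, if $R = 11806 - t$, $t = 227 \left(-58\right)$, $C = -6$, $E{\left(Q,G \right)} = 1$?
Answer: $\frac{10599757}{48670428} \approx 0.21779$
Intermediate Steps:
$t = -13166$
$R = 24972$ ($R = 11806 - -13166 = 11806 + 13166 = 24972$)
$L{\left(u \right)} = 30$ ($L{\left(u \right)} = \left(1 - 6\right) \left(-6\right) = \left(-5\right) \left(-6\right) = 30$)
$\frac{5477}{R} + \frac{L{\left(51 \right)}}{-19490} = \frac{5477}{24972} + \frac{30}{-19490} = 5477 \cdot \frac{1}{24972} + 30 \left(- \frac{1}{19490}\right) = \frac{5477}{24972} - \frac{3}{1949} = \frac{10599757}{48670428}$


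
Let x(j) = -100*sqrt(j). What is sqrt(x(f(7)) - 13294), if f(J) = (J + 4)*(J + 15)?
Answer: sqrt(-13294 - 1100*sqrt(2)) ≈ 121.86*I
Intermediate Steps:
f(J) = (4 + J)*(15 + J)
sqrt(x(f(7)) - 13294) = sqrt(-100*sqrt(60 + 7**2 + 19*7) - 13294) = sqrt(-100*sqrt(60 + 49 + 133) - 13294) = sqrt(-1100*sqrt(2) - 13294) = sqrt(-13294 - 1100*sqrt(2))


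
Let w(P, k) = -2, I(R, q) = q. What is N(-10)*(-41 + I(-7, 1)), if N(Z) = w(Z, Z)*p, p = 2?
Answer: 160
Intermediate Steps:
N(Z) = -4 (N(Z) = -2*2 = -4)
N(-10)*(-41 + I(-7, 1)) = -4*(-41 + 1) = -4*(-40) = 160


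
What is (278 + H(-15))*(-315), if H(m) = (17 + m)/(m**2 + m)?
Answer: -87573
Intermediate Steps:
H(m) = (17 + m)/(m + m**2)
(278 + H(-15))*(-315) = (278 + (17 - 15)/((-15)*(1 - 15)))*(-315) = (278 - 1/15*2/(-14))*(-315) = (278 - 1/15*(-1/14)*2)*(-315) = (278 + 1/105)*(-315) = (29191/105)*(-315) = -87573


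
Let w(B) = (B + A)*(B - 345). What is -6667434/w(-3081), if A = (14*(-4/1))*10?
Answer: -1111239/2079011 ≈ -0.53450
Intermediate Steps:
A = -560 (A = (14*(-4*1))*10 = (14*(-4))*10 = -56*10 = -560)
w(B) = (-560 + B)*(-345 + B) (w(B) = (B - 560)*(B - 345) = (-560 + B)*(-345 + B))
-6667434/w(-3081) = -6667434/(193200 + (-3081)**2 - 905*(-3081)) = -6667434/(193200 + 9492561 + 2788305) = -6667434/12474066 = -6667434*1/12474066 = -1111239/2079011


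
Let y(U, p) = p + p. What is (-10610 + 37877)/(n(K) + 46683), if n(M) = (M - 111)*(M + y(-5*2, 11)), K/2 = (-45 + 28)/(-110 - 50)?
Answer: 174508800/283021649 ≈ 0.61659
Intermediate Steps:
K = 17/80 (K = 2*((-45 + 28)/(-110 - 50)) = 2*(-17/(-160)) = 2*(-17*(-1/160)) = 2*(17/160) = 17/80 ≈ 0.21250)
y(U, p) = 2*p
n(M) = (-111 + M)*(22 + M) (n(M) = (M - 111)*(M + 2*11) = (-111 + M)*(M + 22) = (-111 + M)*(22 + M))
(-10610 + 37877)/(n(K) + 46683) = (-10610 + 37877)/((-2442 + (17/80)² - 89*17/80) + 46683) = 27267/((-2442 + 289/6400 - 1513/80) + 46683) = 27267/(-15749551/6400 + 46683) = 27267/(283021649/6400) = 27267*(6400/283021649) = 174508800/283021649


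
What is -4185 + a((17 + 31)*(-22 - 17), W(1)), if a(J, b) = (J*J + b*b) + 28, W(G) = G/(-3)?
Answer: 31502044/9 ≈ 3.5002e+6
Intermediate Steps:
W(G) = -G/3 (W(G) = G*(-⅓) = -G/3)
a(J, b) = 28 + J² + b² (a(J, b) = (J² + b²) + 28 = 28 + J² + b²)
-4185 + a((17 + 31)*(-22 - 17), W(1)) = -4185 + (28 + ((17 + 31)*(-22 - 17))² + (-⅓*1)²) = -4185 + (28 + (48*(-39))² + (-⅓)²) = -4185 + (28 + (-1872)² + ⅑) = -4185 + (28 + 3504384 + ⅑) = -4185 + 31539709/9 = 31502044/9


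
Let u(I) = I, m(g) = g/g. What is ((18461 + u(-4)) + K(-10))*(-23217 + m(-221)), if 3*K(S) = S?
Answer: -1285260976/3 ≈ -4.2842e+8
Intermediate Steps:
m(g) = 1
K(S) = S/3
((18461 + u(-4)) + K(-10))*(-23217 + m(-221)) = ((18461 - 4) + (1/3)*(-10))*(-23217 + 1) = (18457 - 10/3)*(-23216) = (55361/3)*(-23216) = -1285260976/3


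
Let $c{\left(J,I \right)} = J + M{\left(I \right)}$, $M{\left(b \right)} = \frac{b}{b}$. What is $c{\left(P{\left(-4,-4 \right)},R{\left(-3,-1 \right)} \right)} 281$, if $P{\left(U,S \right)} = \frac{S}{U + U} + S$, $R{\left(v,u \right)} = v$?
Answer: $- \frac{1405}{2} \approx -702.5$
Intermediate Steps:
$M{\left(b \right)} = 1$
$P{\left(U,S \right)} = S + \frac{S}{2 U}$ ($P{\left(U,S \right)} = \frac{S}{2 U} + S = S + \frac{S}{2 U}$)
$c{\left(J,I \right)} = 1 + J$ ($c{\left(J,I \right)} = J + 1 = 1 + J$)
$c{\left(P{\left(-4,-4 \right)},R{\left(-3,-1 \right)} \right)} 281 = \left(1 - \left(4 + \frac{2}{-4}\right)\right) 281 = \left(1 - \left(4 + 2 \left(- \frac{1}{4}\right)\right)\right) 281 = \left(1 + \left(-4 + \frac{1}{2}\right)\right) 281 = \left(1 - \frac{7}{2}\right) 281 = \left(- \frac{5}{2}\right) 281 = - \frac{1405}{2}$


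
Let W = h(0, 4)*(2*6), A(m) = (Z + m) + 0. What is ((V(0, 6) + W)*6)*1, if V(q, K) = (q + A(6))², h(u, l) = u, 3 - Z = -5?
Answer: 1176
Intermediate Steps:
Z = 8 (Z = 3 - 1*(-5) = 3 + 5 = 8)
A(m) = 8 + m (A(m) = (8 + m) + 0 = 8 + m)
W = 0 (W = 0*(2*6) = 0*12 = 0)
V(q, K) = (14 + q)² (V(q, K) = (q + (8 + 6))² = (q + 14)² = (14 + q)²)
((V(0, 6) + W)*6)*1 = (((14 + 0)² + 0)*6)*1 = ((14² + 0)*6)*1 = ((196 + 0)*6)*1 = (196*6)*1 = 1176*1 = 1176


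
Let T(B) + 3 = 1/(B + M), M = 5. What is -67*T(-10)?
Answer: 1072/5 ≈ 214.40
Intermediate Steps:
T(B) = -3 + 1/(5 + B) (T(B) = -3 + 1/(B + 5) = -3 + 1/(5 + B))
-67*T(-10) = -67*(-14 - 3*(-10))/(5 - 10) = -67*(-14 + 30)/(-5) = -(-67)*16/5 = -67*(-16/5) = 1072/5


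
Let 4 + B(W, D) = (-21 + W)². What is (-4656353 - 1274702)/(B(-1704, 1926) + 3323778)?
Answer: -5931055/6299399 ≈ -0.94153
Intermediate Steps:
B(W, D) = -4 + (-21 + W)²
(-4656353 - 1274702)/(B(-1704, 1926) + 3323778) = (-4656353 - 1274702)/((-4 + (-21 - 1704)²) + 3323778) = -5931055/((-4 + (-1725)²) + 3323778) = -5931055/((-4 + 2975625) + 3323778) = -5931055/(2975621 + 3323778) = -5931055/6299399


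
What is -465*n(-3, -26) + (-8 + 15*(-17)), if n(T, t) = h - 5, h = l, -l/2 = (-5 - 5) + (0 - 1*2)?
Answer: -9098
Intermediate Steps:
l = 24 (l = -2*((-5 - 5) + (0 - 1*2)) = -2*(-10 + (0 - 2)) = -2*(-10 - 2) = -2*(-12) = 24)
h = 24
n(T, t) = 19 (n(T, t) = 24 - 5 = 19)
-465*n(-3, -26) + (-8 + 15*(-17)) = -465*19 + (-8 + 15*(-17)) = -8835 + (-8 - 255) = -8835 - 263 = -9098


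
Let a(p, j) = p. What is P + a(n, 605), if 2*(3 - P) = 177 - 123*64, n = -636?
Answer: 6429/2 ≈ 3214.5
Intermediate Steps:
P = 7701/2 (P = 3 - (177 - 123*64)/2 = 3 - (177 - 7872)/2 = 3 - ½*(-7695) = 3 + 7695/2 = 7701/2 ≈ 3850.5)
P + a(n, 605) = 7701/2 - 636 = 6429/2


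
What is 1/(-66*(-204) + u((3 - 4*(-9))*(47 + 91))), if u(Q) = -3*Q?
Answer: -1/2682 ≈ -0.00037286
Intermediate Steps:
1/(-66*(-204) + u((3 - 4*(-9))*(47 + 91))) = 1/(-66*(-204) - 3*(3 - 4*(-9))*(47 + 91)) = 1/(13464 - 3*(3 + 36)*138) = 1/(13464 - 117*138) = 1/(13464 - 3*5382) = 1/(13464 - 16146) = 1/(-2682) = -1/2682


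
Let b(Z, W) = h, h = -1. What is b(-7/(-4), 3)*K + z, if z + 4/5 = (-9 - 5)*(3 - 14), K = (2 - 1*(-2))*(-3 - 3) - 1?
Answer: 891/5 ≈ 178.20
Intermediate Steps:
b(Z, W) = -1
K = -25 (K = (2 + 2)*(-6) - 1 = 4*(-6) - 1 = -24 - 1 = -25)
z = 766/5 (z = -⅘ + (-9 - 5)*(3 - 14) = -⅘ - 14*(-11) = -⅘ + 154 = 766/5 ≈ 153.20)
b(-7/(-4), 3)*K + z = -1*(-25) + 766/5 = 25 + 766/5 = 891/5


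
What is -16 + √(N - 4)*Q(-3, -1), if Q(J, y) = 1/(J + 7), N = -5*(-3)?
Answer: -16 + √11/4 ≈ -15.171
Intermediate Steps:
N = 15
Q(J, y) = 1/(7 + J)
-16 + √(N - 4)*Q(-3, -1) = -16 + √(15 - 4)/(7 - 3) = -16 + √11/4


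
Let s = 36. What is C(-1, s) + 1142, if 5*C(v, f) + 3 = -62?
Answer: 1129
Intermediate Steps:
C(v, f) = -13 (C(v, f) = -3/5 + (1/5)*(-62) = -3/5 - 62/5 = -13)
C(-1, s) + 1142 = -13 + 1142 = 1129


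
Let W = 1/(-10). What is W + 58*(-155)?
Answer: -89901/10 ≈ -8990.1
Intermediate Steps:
W = -⅒ ≈ -0.10000
W + 58*(-155) = -⅒ + 58*(-155) = -⅒ - 8990 = -89901/10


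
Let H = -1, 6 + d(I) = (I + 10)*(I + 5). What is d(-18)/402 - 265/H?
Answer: 53314/201 ≈ 265.24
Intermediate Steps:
d(I) = -6 + (5 + I)*(10 + I) (d(I) = -6 + (I + 10)*(I + 5) = -6 + (10 + I)*(5 + I) = -6 + (5 + I)*(10 + I))
d(-18)/402 - 265/H = (44 + (-18)**2 + 15*(-18))/402 - 265/(-1) = (44 + 324 - 270)*(1/402) - 265*(-1) = 98*(1/402) + 265 = 49/201 + 265 = 53314/201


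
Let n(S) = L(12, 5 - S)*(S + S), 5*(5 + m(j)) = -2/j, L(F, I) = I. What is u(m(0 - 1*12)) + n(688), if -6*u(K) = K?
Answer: -169165291/180 ≈ -9.3981e+5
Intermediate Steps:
m(j) = -5 - 2/(5*j) (m(j) = -5 + (-2/j)/5 = -5 - 2/(5*j))
u(K) = -K/6
n(S) = 2*S*(5 - S) (n(S) = (5 - S)*(S + S) = (5 - S)*(2*S) = 2*S*(5 - S))
u(m(0 - 1*12)) + n(688) = -(-5 - 2/(5*(0 - 1*12)))/6 + 2*688*(5 - 1*688) = -(-5 - 2/(5*(0 - 12)))/6 + 2*688*(5 - 688) = -(-5 - ⅖/(-12))/6 + 2*688*(-683) = -(-5 - ⅖*(-1/12))/6 - 939808 = -(-5 + 1/30)/6 - 939808 = -⅙*(-149/30) - 939808 = 149/180 - 939808 = -169165291/180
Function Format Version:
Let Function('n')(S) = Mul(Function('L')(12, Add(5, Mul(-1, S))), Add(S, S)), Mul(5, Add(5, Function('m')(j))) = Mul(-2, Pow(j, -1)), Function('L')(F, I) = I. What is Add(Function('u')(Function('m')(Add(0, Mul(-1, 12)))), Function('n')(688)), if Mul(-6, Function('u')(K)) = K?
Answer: Rational(-169165291, 180) ≈ -9.3981e+5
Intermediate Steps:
Function('m')(j) = Add(-5, Mul(Rational(-2, 5), Pow(j, -1))) (Function('m')(j) = Add(-5, Mul(Rational(1, 5), Mul(-2, Pow(j, -1)))) = Add(-5, Mul(Rational(-2, 5), Pow(j, -1))))
Function('u')(K) = Mul(Rational(-1, 6), K)
Function('n')(S) = Mul(2, S, Add(5, Mul(-1, S))) (Function('n')(S) = Mul(Add(5, Mul(-1, S)), Add(S, S)) = Mul(Add(5, Mul(-1, S)), Mul(2, S)) = Mul(2, S, Add(5, Mul(-1, S))))
Add(Function('u')(Function('m')(Add(0, Mul(-1, 12)))), Function('n')(688)) = Add(Mul(Rational(-1, 6), Add(-5, Mul(Rational(-2, 5), Pow(Add(0, Mul(-1, 12)), -1)))), Mul(2, 688, Add(5, Mul(-1, 688)))) = Add(Mul(Rational(-1, 6), Add(-5, Mul(Rational(-2, 5), Pow(Add(0, -12), -1)))), Mul(2, 688, Add(5, -688))) = Add(Mul(Rational(-1, 6), Add(-5, Mul(Rational(-2, 5), Pow(-12, -1)))), Mul(2, 688, -683)) = Add(Mul(Rational(-1, 6), Add(-5, Mul(Rational(-2, 5), Rational(-1, 12)))), -939808) = Add(Mul(Rational(-1, 6), Add(-5, Rational(1, 30))), -939808) = Add(Mul(Rational(-1, 6), Rational(-149, 30)), -939808) = Add(Rational(149, 180), -939808) = Rational(-169165291, 180)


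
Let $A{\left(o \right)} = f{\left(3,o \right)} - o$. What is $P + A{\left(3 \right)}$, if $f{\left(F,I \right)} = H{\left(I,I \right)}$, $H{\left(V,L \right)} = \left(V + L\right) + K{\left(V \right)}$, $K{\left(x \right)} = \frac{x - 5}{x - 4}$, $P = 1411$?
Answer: $1416$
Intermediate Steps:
$K{\left(x \right)} = \frac{-5 + x}{-4 + x}$
$H{\left(V,L \right)} = L + V + \frac{-5 + V}{-4 + V}$ ($H{\left(V,L \right)} = \left(V + L\right) + \frac{-5 + V}{-4 + V} = \left(L + V\right) + \frac{-5 + V}{-4 + V} = L + V + \frac{-5 + V}{-4 + V}$)
$f{\left(F,I \right)} = \frac{-5 + I + 2 I \left(-4 + I\right)}{-4 + I}$ ($f{\left(F,I \right)} = \frac{-5 + I + \left(-4 + I\right) \left(I + I\right)}{-4 + I} = \frac{-5 + I + \left(-4 + I\right) 2 I}{-4 + I} = \frac{-5 + I + 2 I \left(-4 + I\right)}{-4 + I}$)
$A{\left(o \right)} = - o + \frac{-5 + o + 2 o \left(-4 + o\right)}{-4 + o}$ ($A{\left(o \right)} = \frac{-5 + o + 2 o \left(-4 + o\right)}{-4 + o} - o = - o + \frac{-5 + o + 2 o \left(-4 + o\right)}{-4 + o}$)
$P + A{\left(3 \right)} = 1411 + \frac{-5 + 3 + 3 \left(-4 + 3\right)}{-4 + 3} = 1411 + \frac{-5 + 3 + 3 \left(-1\right)}{-1} = 1411 - \left(-5 + 3 - 3\right) = 1411 - -5 = 1411 + 5 = 1416$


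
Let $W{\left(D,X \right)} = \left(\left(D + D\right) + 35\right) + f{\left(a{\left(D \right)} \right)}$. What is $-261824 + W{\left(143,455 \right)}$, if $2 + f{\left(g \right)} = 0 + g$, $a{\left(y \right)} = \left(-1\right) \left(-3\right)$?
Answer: $-261502$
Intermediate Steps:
$a{\left(y \right)} = 3$
$f{\left(g \right)} = -2 + g$ ($f{\left(g \right)} = -2 + \left(0 + g\right) = -2 + g$)
$W{\left(D,X \right)} = 36 + 2 D$ ($W{\left(D,X \right)} = \left(\left(D + D\right) + 35\right) + \left(-2 + 3\right) = \left(2 D + 35\right) + 1 = \left(35 + 2 D\right) + 1 = 36 + 2 D$)
$-261824 + W{\left(143,455 \right)} = -261824 + \left(36 + 2 \cdot 143\right) = -261824 + \left(36 + 286\right) = -261824 + 322 = -261502$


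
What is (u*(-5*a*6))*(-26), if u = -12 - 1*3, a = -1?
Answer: 11700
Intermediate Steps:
u = -15 (u = -12 - 3 = -15)
(u*(-5*a*6))*(-26) = -15*(-5*(-1))*6*(-26) = -75*6*(-26) = -15*30*(-26) = -450*(-26) = 11700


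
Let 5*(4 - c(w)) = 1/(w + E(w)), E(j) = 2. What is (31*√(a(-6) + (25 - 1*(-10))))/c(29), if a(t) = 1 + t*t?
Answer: 28830*√2/619 ≈ 65.867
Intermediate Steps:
a(t) = 1 + t²
c(w) = 4 - 1/(5*(2 + w)) (c(w) = 4 - 1/(5*(w + 2)) = 4 - 1/(5*(2 + w)))
(31*√(a(-6) + (25 - 1*(-10))))/c(29) = (31*√((1 + (-6)²) + (25 - 1*(-10))))/(((39 + 20*29)/(5*(2 + 29)))) = (31*√((1 + 36) + (25 + 10)))/(((⅕)*(39 + 580)/31)) = (31*√(37 + 35))/(((⅕)*(1/31)*619)) = (31*√72)/(619/155) = (31*(6*√2))*(155/619) = (186*√2)*(155/619) = 28830*√2/619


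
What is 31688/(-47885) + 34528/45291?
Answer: 218192072/2168759535 ≈ 0.10061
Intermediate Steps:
31688/(-47885) + 34528/45291 = 31688*(-1/47885) + 34528*(1/45291) = -31688/47885 + 34528/45291 = 218192072/2168759535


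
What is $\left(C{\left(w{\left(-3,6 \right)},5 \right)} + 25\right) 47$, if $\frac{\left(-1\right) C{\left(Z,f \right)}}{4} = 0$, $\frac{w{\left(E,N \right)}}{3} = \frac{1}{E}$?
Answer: $1175$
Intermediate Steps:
$w{\left(E,N \right)} = \frac{3}{E}$
$C{\left(Z,f \right)} = 0$ ($C{\left(Z,f \right)} = \left(-4\right) 0 = 0$)
$\left(C{\left(w{\left(-3,6 \right)},5 \right)} + 25\right) 47 = \left(0 + 25\right) 47 = 25 \cdot 47 = 1175$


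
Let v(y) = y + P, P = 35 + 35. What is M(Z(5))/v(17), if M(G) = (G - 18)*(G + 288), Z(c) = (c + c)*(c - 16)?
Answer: -22784/87 ≈ -261.89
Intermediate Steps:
P = 70
Z(c) = 2*c*(-16 + c) (Z(c) = (2*c)*(-16 + c) = 2*c*(-16 + c))
M(G) = (-18 + G)*(288 + G)
v(y) = 70 + y (v(y) = y + 70 = 70 + y)
M(Z(5))/v(17) = (-5184 + (2*5*(-16 + 5))**2 + 270*(2*5*(-16 + 5)))/(70 + 17) = (-5184 + (2*5*(-11))**2 + 270*(2*5*(-11)))/87 = (-5184 + (-110)**2 + 270*(-110))*(1/87) = (-5184 + 12100 - 29700)*(1/87) = -22784*1/87 = -22784/87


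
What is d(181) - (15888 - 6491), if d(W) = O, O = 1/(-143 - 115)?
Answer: -2424427/258 ≈ -9397.0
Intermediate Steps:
O = -1/258 (O = 1/(-258) = -1/258 ≈ -0.0038760)
d(W) = -1/258
d(181) - (15888 - 6491) = -1/258 - (15888 - 6491) = -1/258 - 1*9397 = -1/258 - 9397 = -2424427/258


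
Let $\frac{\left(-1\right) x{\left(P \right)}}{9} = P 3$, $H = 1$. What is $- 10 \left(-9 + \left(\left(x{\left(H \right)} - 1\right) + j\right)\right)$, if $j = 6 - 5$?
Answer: $360$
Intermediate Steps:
$x{\left(P \right)} = - 27 P$ ($x{\left(P \right)} = - 9 P 3 = - 9 \cdot 3 P = - 27 P$)
$j = 1$ ($j = 6 - 5 = 1$)
$- 10 \left(-9 + \left(\left(x{\left(H \right)} - 1\right) + j\right)\right) = - 10 \left(-9 + \left(\left(\left(-27\right) 1 - 1\right) + 1\right)\right) = - 10 \left(-9 + \left(\left(-27 - 1\right) + 1\right)\right) = - 10 \left(-9 + \left(-28 + 1\right)\right) = - 10 \left(-9 - 27\right) = \left(-10\right) \left(-36\right) = 360$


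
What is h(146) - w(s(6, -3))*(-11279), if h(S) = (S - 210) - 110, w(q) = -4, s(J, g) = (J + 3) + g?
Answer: -45290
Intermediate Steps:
s(J, g) = 3 + J + g (s(J, g) = (3 + J) + g = 3 + J + g)
h(S) = -320 + S (h(S) = (-210 + S) - 110 = -320 + S)
h(146) - w(s(6, -3))*(-11279) = (-320 + 146) - (-4)*(-11279) = -174 - 1*45116 = -174 - 45116 = -45290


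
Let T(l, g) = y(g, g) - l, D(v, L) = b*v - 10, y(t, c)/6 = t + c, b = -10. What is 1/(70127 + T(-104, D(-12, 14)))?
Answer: 1/71551 ≈ 1.3976e-5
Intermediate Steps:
y(t, c) = 6*c + 6*t (y(t, c) = 6*(t + c) = 6*(c + t) = 6*c + 6*t)
D(v, L) = -10 - 10*v (D(v, L) = -10*v - 10 = -10 - 10*v)
T(l, g) = -l + 12*g (T(l, g) = (6*g + 6*g) - l = 12*g - l = -l + 12*g)
1/(70127 + T(-104, D(-12, 14))) = 1/(70127 + (-1*(-104) + 12*(-10 - 10*(-12)))) = 1/(70127 + (104 + 12*(-10 + 120))) = 1/(70127 + (104 + 12*110)) = 1/(70127 + (104 + 1320)) = 1/(70127 + 1424) = 1/71551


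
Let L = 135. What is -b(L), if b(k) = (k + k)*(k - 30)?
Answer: -28350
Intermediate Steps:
b(k) = 2*k*(-30 + k) (b(k) = (2*k)*(-30 + k) = 2*k*(-30 + k))
-b(L) = -2*135*(-30 + 135) = -2*135*105 = -1*28350 = -28350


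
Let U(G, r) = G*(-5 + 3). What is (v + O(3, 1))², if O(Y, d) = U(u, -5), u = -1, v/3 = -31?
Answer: 8281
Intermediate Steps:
v = -93 (v = 3*(-31) = -93)
U(G, r) = -2*G (U(G, r) = G*(-2) = -2*G)
O(Y, d) = 2 (O(Y, d) = -2*(-1) = 2)
(v + O(3, 1))² = (-93 + 2)² = (-91)² = 8281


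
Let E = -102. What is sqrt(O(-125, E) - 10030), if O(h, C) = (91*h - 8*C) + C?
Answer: 33*I*sqrt(19) ≈ 143.84*I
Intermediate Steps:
O(h, C) = -7*C + 91*h (O(h, C) = (-8*C + 91*h) + C = -7*C + 91*h)
sqrt(O(-125, E) - 10030) = sqrt((-7*(-102) + 91*(-125)) - 10030) = sqrt((714 - 11375) - 10030) = sqrt(-10661 - 10030) = sqrt(-20691) = 33*I*sqrt(19)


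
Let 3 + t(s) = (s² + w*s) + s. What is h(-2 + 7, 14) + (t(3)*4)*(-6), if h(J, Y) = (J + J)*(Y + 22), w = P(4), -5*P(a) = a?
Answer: 1008/5 ≈ 201.60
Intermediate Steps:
P(a) = -a/5
w = -⅘ (w = -⅕*4 = -⅘ ≈ -0.80000)
t(s) = -3 + s² + s/5 (t(s) = -3 + ((s² - 4*s/5) + s) = -3 + (s² + s/5) = -3 + s² + s/5)
h(J, Y) = 2*J*(22 + Y) (h(J, Y) = (2*J)*(22 + Y) = 2*J*(22 + Y))
h(-2 + 7, 14) + (t(3)*4)*(-6) = 2*(-2 + 7)*(22 + 14) + ((-3 + 3² + (⅕)*3)*4)*(-6) = 2*5*36 + ((-3 + 9 + ⅗)*4)*(-6) = 360 + ((33/5)*4)*(-6) = 360 + (132/5)*(-6) = 360 - 792/5 = 1008/5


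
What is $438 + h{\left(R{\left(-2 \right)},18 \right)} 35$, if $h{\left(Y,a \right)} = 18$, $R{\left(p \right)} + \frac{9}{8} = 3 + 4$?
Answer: $1068$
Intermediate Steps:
$R{\left(p \right)} = \frac{47}{8}$ ($R{\left(p \right)} = - \frac{9}{8} + \left(3 + 4\right) = - \frac{9}{8} + 7 = \frac{47}{8}$)
$438 + h{\left(R{\left(-2 \right)},18 \right)} 35 = 438 + 18 \cdot 35 = 438 + 630 = 1068$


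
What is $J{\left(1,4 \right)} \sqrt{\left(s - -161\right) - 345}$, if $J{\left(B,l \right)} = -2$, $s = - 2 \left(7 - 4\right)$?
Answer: $- 2 i \sqrt{190} \approx - 27.568 i$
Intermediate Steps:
$s = -6$ ($s = \left(-2\right) 3 = -6$)
$J{\left(1,4 \right)} \sqrt{\left(s - -161\right) - 345} = - 2 \sqrt{\left(-6 - -161\right) - 345} = - 2 \sqrt{\left(-6 + 161\right) - 345} = - 2 \sqrt{155 - 345} = - 2 \sqrt{-190} = - 2 i \sqrt{190}$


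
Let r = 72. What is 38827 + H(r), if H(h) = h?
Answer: 38899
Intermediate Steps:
38827 + H(r) = 38827 + 72 = 38899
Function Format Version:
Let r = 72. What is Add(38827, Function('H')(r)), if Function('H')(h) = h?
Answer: 38899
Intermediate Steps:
Add(38827, Function('H')(r)) = Add(38827, 72) = 38899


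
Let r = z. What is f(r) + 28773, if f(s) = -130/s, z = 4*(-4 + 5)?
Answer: 57481/2 ≈ 28741.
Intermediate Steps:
z = 4 (z = 4*1 = 4)
r = 4
f(r) + 28773 = -130/4 + 28773 = -130*1/4 + 28773 = -65/2 + 28773 = 57481/2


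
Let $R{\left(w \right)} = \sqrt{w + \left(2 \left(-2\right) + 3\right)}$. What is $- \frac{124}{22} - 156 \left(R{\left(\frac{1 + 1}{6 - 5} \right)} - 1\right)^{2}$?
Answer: $- \frac{62}{11} \approx -5.6364$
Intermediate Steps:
$R{\left(w \right)} = \sqrt{-1 + w}$ ($R{\left(w \right)} = \sqrt{w + \left(-4 + 3\right)} = \sqrt{w - 1} = \sqrt{-1 + w}$)
$- \frac{124}{22} - 156 \left(R{\left(\frac{1 + 1}{6 - 5} \right)} - 1\right)^{2} = - \frac{124}{22} - 156 \left(\sqrt{-1 + \frac{1 + 1}{6 - 5}} - 1\right)^{2} = \left(-124\right) \frac{1}{22} - 156 \left(\sqrt{-1 + \frac{2}{1}} - 1\right)^{2} = - \frac{62}{11} - 156 \left(\sqrt{-1 + 2 \cdot 1} - 1\right)^{2} = - \frac{62}{11} - 156 \left(\sqrt{-1 + 2} - 1\right)^{2} = - \frac{62}{11} - 156 \left(\sqrt{1} - 1\right)^{2} = - \frac{62}{11} - 156 \left(1 - 1\right)^{2} = - \frac{62}{11} - 156 \cdot 0^{2} = - \frac{62}{11} - 0 = - \frac{62}{11} + 0 = - \frac{62}{11}$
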